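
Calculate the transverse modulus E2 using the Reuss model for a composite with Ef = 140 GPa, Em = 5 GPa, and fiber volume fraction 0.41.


1/E2 = Vf/Ef + (1-Vf)/Em = 0.41/140 + 0.59/5
E2 = 8.27 GPa

8.27 GPa


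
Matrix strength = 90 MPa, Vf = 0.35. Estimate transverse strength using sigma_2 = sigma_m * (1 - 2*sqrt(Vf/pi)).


factor = 1 - 2*sqrt(0.35/pi) = 0.3324
sigma_2 = 90 * 0.3324 = 29.92 MPa

29.92 MPa


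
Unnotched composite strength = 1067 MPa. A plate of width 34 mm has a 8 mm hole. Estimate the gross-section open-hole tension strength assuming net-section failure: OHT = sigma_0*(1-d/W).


OHT = sigma_0*(1-d/W) = 1067*(1-8/34) = 815.9 MPa

815.9 MPa


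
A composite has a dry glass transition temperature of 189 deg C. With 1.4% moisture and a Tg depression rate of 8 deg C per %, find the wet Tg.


Tg_wet = Tg_dry - k*moisture = 189 - 8*1.4 = 177.8 deg C

177.8 deg C


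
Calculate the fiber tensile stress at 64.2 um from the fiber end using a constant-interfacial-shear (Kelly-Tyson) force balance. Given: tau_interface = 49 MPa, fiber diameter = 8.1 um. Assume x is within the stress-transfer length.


Force balance: sigma_f * (pi*d^2/4) = tau * (pi*d) * x  ->  sigma_f = 4 * tau * x / d
sigma_f = 4 * 49 * 64.2 / 8.1 = 1553.5 MPa

1553.5 MPa


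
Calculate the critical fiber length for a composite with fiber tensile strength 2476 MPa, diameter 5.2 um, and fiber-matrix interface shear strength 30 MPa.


Lc = sigma_f * d / (2 * tau_i) = 2476 * 5.2 / (2 * 30) = 214.6 um

214.6 um


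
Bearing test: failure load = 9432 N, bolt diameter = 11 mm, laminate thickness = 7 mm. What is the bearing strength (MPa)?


sigma_br = F/(d*h) = 9432/(11*7) = 122.5 MPa

122.5 MPa


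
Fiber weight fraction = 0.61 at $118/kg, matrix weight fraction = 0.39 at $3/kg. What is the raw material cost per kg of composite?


Cost = cost_f*Wf + cost_m*Wm = 118*0.61 + 3*0.39 = $73.15/kg

$73.15/kg


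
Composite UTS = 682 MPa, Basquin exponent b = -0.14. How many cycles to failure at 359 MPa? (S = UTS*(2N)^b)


N = 0.5 * (S/UTS)^(1/b) = 0.5 * (359/682)^(1/-0.14) = 48.9342 cycles

48.9342 cycles


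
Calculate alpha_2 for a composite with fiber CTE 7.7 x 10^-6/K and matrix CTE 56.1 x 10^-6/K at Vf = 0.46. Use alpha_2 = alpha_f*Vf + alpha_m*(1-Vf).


alpha_2 = alpha_f*Vf + alpha_m*(1-Vf) = 7.7*0.46 + 56.1*0.54 = 33.8 x 10^-6/K

33.8 x 10^-6/K


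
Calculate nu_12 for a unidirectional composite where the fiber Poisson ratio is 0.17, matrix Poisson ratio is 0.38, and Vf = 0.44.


nu_12 = nu_f*Vf + nu_m*(1-Vf) = 0.17*0.44 + 0.38*0.56 = 0.2876

0.2876


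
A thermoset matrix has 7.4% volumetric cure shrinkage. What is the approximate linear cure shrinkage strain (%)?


Linear shrinkage ≈ vol_shrink/3 = 7.4/3 = 2.467%

2.467%


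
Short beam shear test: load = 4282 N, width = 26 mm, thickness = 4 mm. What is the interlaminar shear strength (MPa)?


ILSS = 3F/(4bh) = 3*4282/(4*26*4) = 30.88 MPa

30.88 MPa


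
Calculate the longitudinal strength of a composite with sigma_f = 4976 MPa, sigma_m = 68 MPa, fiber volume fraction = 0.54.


sigma_1 = sigma_f*Vf + sigma_m*(1-Vf) = 4976*0.54 + 68*0.46 = 2718.3 MPa

2718.3 MPa


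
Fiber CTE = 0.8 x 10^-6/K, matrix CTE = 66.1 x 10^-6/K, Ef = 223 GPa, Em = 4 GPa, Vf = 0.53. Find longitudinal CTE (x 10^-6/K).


E1 = Ef*Vf + Em*(1-Vf) = 120.07
alpha_1 = (alpha_f*Ef*Vf + alpha_m*Em*(1-Vf))/E1 = 1.82 x 10^-6/K

1.82 x 10^-6/K


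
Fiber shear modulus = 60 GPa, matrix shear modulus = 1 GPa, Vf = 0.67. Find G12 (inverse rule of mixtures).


1/G12 = Vf/Gf + (1-Vf)/Gm = 0.67/60 + 0.33/1
G12 = 2.93 GPa

2.93 GPa


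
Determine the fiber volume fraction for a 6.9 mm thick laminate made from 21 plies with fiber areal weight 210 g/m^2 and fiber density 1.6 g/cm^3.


Vf = n * FAW / (rho_f * h * 1000) = 21 * 210 / (1.6 * 6.9 * 1000) = 0.3995

0.3995


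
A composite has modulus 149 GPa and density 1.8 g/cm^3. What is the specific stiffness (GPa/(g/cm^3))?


Specific stiffness = E/rho = 149/1.8 = 82.8 GPa/(g/cm^3)

82.8 GPa/(g/cm^3)


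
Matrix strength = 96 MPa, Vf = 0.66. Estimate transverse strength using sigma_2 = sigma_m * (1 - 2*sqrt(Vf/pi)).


factor = 1 - 2*sqrt(0.66/pi) = 0.0833
sigma_2 = 96 * 0.0833 = 8.0 MPa

8.0 MPa


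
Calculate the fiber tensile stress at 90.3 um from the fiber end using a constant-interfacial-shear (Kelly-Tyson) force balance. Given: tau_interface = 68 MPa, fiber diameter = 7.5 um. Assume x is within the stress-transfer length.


Force balance: sigma_f * (pi*d^2/4) = tau * (pi*d) * x  ->  sigma_f = 4 * tau * x / d
sigma_f = 4 * 68 * 90.3 / 7.5 = 3274.9 MPa

3274.9 MPa


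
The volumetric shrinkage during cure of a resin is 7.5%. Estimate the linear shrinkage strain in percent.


Linear shrinkage ≈ vol_shrink/3 = 7.5/3 = 2.5%

2.5%


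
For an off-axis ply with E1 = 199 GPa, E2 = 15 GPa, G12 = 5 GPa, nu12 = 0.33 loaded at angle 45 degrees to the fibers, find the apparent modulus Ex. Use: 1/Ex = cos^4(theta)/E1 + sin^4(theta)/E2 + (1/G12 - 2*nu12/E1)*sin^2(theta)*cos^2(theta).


cos^4(45) = 0.25, sin^4(45) = 0.25, sin^2(45)*cos^2(45) = 0.25
1/G12 - 2*nu12/E1 = 1/5 - 2*0.33/199 = 0.196683 GPa^-1
1/Ex = 0.25/199 + 0.25/15 + 0.196683*0.25 = 0.0670938 GPa^-1
Ex = 14.9 GPa

14.9 GPa


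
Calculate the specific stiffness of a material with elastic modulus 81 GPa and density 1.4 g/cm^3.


Specific stiffness = E/rho = 81/1.4 = 57.9 GPa/(g/cm^3)

57.9 GPa/(g/cm^3)


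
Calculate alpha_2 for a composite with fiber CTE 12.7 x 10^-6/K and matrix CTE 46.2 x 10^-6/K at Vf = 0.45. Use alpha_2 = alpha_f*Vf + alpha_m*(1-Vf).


alpha_2 = alpha_f*Vf + alpha_m*(1-Vf) = 12.7*0.45 + 46.2*0.55 = 31.1 x 10^-6/K

31.1 x 10^-6/K


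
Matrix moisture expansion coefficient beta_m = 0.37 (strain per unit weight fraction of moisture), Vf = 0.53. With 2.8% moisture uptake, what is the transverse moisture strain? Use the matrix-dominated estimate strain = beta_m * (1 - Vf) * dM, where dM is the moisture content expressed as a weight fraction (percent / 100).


dM = 2.8/100 = 0.028
strain = beta_m * (1-Vf) * dM = 0.37 * 0.47 * 0.028 = 0.0048692

0.0048692


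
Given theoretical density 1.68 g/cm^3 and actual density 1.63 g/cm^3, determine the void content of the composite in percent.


Void% = (rho_theo - rho_actual)/rho_theo * 100 = (1.68 - 1.63)/1.68 * 100 = 2.98%

2.98%


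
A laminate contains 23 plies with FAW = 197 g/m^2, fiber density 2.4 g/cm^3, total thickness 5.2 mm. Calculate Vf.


Vf = n * FAW / (rho_f * h * 1000) = 23 * 197 / (2.4 * 5.2 * 1000) = 0.3631

0.3631


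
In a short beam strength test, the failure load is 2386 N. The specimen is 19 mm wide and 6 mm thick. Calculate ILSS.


ILSS = 3F/(4bh) = 3*2386/(4*19*6) = 15.7 MPa

15.7 MPa


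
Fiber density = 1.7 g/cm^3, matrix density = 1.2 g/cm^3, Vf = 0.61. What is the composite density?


rho_c = rho_f*Vf + rho_m*(1-Vf) = 1.7*0.61 + 1.2*0.39 = 1.505 g/cm^3

1.505 g/cm^3


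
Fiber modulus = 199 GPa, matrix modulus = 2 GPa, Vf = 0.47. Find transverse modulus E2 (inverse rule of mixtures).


1/E2 = Vf/Ef + (1-Vf)/Em = 0.47/199 + 0.53/2
E2 = 3.74 GPa

3.74 GPa


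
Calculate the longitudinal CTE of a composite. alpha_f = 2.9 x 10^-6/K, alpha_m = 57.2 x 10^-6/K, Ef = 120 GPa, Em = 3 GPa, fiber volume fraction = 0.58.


E1 = Ef*Vf + Em*(1-Vf) = 70.86
alpha_1 = (alpha_f*Ef*Vf + alpha_m*Em*(1-Vf))/E1 = 3.87 x 10^-6/K

3.87 x 10^-6/K


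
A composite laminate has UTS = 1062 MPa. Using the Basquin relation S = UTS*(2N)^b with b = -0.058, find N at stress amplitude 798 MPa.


N = 0.5 * (S/UTS)^(1/b) = 0.5 * (798/1062)^(1/-0.058) = 69.0237 cycles

69.0237 cycles


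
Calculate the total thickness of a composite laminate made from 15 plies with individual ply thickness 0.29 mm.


h = n * t_ply = 15 * 0.29 = 4.35 mm

4.35 mm


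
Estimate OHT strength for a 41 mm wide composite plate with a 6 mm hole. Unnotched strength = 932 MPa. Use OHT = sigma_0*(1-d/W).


OHT = sigma_0*(1-d/W) = 932*(1-6/41) = 795.6 MPa

795.6 MPa


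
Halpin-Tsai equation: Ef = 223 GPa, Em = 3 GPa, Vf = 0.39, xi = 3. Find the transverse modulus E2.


eta = (Ef/Em - 1)/(Ef/Em + xi) = (74.3333 - 1)/(74.3333 + 3) = 0.9483
E2 = Em*(1+xi*eta*Vf)/(1-eta*Vf) = 10.04 GPa

10.04 GPa


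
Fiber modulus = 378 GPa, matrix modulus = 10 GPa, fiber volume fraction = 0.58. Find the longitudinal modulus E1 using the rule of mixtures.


E1 = Ef*Vf + Em*(1-Vf) = 378*0.58 + 10*0.42 = 223.44 GPa

223.44 GPa


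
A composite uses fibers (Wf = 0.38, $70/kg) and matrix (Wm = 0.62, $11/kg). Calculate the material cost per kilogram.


Cost = cost_f*Wf + cost_m*Wm = 70*0.38 + 11*0.62 = $33.42/kg

$33.42/kg


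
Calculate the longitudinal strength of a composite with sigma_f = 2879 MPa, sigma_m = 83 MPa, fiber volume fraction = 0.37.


sigma_1 = sigma_f*Vf + sigma_m*(1-Vf) = 2879*0.37 + 83*0.63 = 1117.5 MPa

1117.5 MPa


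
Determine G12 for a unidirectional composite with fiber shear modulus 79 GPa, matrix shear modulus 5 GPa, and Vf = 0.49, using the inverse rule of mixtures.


1/G12 = Vf/Gf + (1-Vf)/Gm = 0.49/79 + 0.51/5
G12 = 9.24 GPa

9.24 GPa


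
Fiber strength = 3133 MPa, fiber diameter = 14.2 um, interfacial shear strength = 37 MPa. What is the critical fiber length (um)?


Lc = sigma_f * d / (2 * tau_i) = 3133 * 14.2 / (2 * 37) = 601.2 um

601.2 um


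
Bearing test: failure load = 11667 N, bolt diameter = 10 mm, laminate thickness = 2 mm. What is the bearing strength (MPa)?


sigma_br = F/(d*h) = 11667/(10*2) = 583.4 MPa

583.4 MPa


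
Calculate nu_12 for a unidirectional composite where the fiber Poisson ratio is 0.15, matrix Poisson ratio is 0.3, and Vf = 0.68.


nu_12 = nu_f*Vf + nu_m*(1-Vf) = 0.15*0.68 + 0.3*0.32 = 0.198

0.198


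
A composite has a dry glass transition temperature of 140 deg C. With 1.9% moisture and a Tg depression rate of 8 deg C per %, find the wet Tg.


Tg_wet = Tg_dry - k*moisture = 140 - 8*1.9 = 124.8 deg C

124.8 deg C


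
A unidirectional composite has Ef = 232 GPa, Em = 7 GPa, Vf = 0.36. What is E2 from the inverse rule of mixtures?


1/E2 = Vf/Ef + (1-Vf)/Em = 0.36/232 + 0.64/7
E2 = 10.75 GPa

10.75 GPa


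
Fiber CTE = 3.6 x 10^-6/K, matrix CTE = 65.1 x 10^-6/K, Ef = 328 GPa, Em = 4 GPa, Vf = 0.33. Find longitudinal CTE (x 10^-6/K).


E1 = Ef*Vf + Em*(1-Vf) = 110.92
alpha_1 = (alpha_f*Ef*Vf + alpha_m*Em*(1-Vf))/E1 = 5.09 x 10^-6/K

5.09 x 10^-6/K


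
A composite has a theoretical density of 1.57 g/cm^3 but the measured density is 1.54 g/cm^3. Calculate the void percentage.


Void% = (rho_theo - rho_actual)/rho_theo * 100 = (1.57 - 1.54)/1.57 * 100 = 1.91%

1.91%


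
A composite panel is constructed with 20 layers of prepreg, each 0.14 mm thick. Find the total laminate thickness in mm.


h = n * t_ply = 20 * 0.14 = 2.8 mm

2.8 mm


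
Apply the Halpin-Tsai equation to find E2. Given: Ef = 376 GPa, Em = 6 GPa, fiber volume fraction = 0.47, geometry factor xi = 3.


eta = (Ef/Em - 1)/(Ef/Em + xi) = (62.6667 - 1)/(62.6667 + 3) = 0.9391
E2 = Em*(1+xi*eta*Vf)/(1-eta*Vf) = 24.96 GPa

24.96 GPa


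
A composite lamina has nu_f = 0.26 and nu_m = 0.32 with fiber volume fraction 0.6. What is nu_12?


nu_12 = nu_f*Vf + nu_m*(1-Vf) = 0.26*0.6 + 0.32*0.4 = 0.284

0.284


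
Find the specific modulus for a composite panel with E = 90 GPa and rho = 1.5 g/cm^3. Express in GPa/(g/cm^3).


Specific stiffness = E/rho = 90/1.5 = 60.0 GPa/(g/cm^3)

60.0 GPa/(g/cm^3)


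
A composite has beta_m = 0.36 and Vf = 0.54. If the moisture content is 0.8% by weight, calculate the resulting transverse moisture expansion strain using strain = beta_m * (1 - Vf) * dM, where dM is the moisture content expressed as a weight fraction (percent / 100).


dM = 0.8/100 = 0.008
strain = beta_m * (1-Vf) * dM = 0.36 * 0.46 * 0.008 = 0.0013248

0.0013248


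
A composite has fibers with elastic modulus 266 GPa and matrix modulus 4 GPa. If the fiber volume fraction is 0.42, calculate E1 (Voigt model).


E1 = Ef*Vf + Em*(1-Vf) = 266*0.42 + 4*0.58 = 114.04 GPa

114.04 GPa


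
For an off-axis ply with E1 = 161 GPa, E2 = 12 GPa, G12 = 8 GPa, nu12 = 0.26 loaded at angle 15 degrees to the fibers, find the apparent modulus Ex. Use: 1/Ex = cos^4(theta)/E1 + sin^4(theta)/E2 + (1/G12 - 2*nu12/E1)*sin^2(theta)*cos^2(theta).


cos^4(15) = 0.870513, sin^4(15) = 0.004487, sin^2(15)*cos^2(15) = 0.0625
1/G12 - 2*nu12/E1 = 1/8 - 2*0.26/161 = 0.12177 GPa^-1
1/Ex = 0.870513/161 + 0.004487/12 + 0.12177*0.0625 = 0.0133915 GPa^-1
Ex = 74.67 GPa

74.67 GPa


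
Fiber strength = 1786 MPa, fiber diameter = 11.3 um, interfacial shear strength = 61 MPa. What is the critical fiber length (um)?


Lc = sigma_f * d / (2 * tau_i) = 1786 * 11.3 / (2 * 61) = 165.4 um

165.4 um


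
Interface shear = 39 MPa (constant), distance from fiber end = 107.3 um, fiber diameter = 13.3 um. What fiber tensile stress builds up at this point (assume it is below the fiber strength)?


Force balance: sigma_f * (pi*d^2/4) = tau * (pi*d) * x  ->  sigma_f = 4 * tau * x / d
sigma_f = 4 * 39 * 107.3 / 13.3 = 1258.6 MPa

1258.6 MPa


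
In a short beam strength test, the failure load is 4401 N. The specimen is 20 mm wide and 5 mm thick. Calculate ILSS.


ILSS = 3F/(4bh) = 3*4401/(4*20*5) = 33.01 MPa

33.01 MPa


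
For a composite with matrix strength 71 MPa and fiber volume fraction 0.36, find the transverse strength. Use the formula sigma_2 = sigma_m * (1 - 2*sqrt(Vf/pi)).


factor = 1 - 2*sqrt(0.36/pi) = 0.323
sigma_2 = 71 * 0.323 = 22.93 MPa

22.93 MPa


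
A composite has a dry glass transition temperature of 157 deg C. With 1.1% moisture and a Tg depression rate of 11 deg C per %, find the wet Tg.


Tg_wet = Tg_dry - k*moisture = 157 - 11*1.1 = 144.9 deg C

144.9 deg C


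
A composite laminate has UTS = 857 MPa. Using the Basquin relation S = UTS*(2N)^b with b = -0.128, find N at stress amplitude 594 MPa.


N = 0.5 * (S/UTS)^(1/b) = 0.5 * (594/857)^(1/-0.128) = 8.7635 cycles

8.7635 cycles


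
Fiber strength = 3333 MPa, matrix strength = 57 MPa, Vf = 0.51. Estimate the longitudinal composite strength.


sigma_1 = sigma_f*Vf + sigma_m*(1-Vf) = 3333*0.51 + 57*0.49 = 1727.8 MPa

1727.8 MPa


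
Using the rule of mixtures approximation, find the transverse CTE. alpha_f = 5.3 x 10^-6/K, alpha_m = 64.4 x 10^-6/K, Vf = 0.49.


alpha_2 = alpha_f*Vf + alpha_m*(1-Vf) = 5.3*0.49 + 64.4*0.51 = 35.4 x 10^-6/K

35.4 x 10^-6/K


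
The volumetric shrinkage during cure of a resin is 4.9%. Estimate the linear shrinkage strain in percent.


Linear shrinkage ≈ vol_shrink/3 = 4.9/3 = 1.633%

1.633%


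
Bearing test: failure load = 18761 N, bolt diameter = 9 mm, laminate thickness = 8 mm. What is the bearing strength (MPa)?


sigma_br = F/(d*h) = 18761/(9*8) = 260.6 MPa

260.6 MPa


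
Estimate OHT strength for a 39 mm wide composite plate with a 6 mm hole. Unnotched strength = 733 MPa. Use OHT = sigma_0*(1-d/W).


OHT = sigma_0*(1-d/W) = 733*(1-6/39) = 620.2 MPa

620.2 MPa


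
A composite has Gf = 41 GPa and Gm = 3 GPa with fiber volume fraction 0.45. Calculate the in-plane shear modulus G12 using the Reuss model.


1/G12 = Vf/Gf + (1-Vf)/Gm = 0.45/41 + 0.55/3
G12 = 5.15 GPa

5.15 GPa


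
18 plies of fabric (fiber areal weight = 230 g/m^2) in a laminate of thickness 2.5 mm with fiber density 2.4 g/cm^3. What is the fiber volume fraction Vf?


Vf = n * FAW / (rho_f * h * 1000) = 18 * 230 / (2.4 * 2.5 * 1000) = 0.69

0.69


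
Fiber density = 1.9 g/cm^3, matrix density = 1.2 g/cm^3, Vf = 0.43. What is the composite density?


rho_c = rho_f*Vf + rho_m*(1-Vf) = 1.9*0.43 + 1.2*0.57 = 1.501 g/cm^3

1.501 g/cm^3


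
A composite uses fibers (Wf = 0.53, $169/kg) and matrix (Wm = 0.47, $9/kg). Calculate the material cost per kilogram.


Cost = cost_f*Wf + cost_m*Wm = 169*0.53 + 9*0.47 = $93.8/kg

$93.8/kg


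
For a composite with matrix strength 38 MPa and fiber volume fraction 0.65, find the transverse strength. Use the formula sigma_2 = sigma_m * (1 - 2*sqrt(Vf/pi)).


factor = 1 - 2*sqrt(0.65/pi) = 0.0903
sigma_2 = 38 * 0.0903 = 3.43 MPa

3.43 MPa


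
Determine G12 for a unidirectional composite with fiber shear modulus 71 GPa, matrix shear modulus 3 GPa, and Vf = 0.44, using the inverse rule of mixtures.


1/G12 = Vf/Gf + (1-Vf)/Gm = 0.44/71 + 0.56/3
G12 = 5.19 GPa

5.19 GPa


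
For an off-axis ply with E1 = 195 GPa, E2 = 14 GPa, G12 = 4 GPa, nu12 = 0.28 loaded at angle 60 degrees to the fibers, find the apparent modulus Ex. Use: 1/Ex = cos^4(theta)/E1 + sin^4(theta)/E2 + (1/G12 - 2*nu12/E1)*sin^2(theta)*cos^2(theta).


cos^4(60) = 0.0625, sin^4(60) = 0.5625, sin^2(60)*cos^2(60) = 0.1875
1/G12 - 2*nu12/E1 = 1/4 - 2*0.28/195 = 0.247128 GPa^-1
1/Ex = 0.0625/195 + 0.5625/14 + 0.247128*0.1875 = 0.0868356 GPa^-1
Ex = 11.52 GPa

11.52 GPa


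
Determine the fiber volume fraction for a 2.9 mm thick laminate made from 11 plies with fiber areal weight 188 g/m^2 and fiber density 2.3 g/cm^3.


Vf = n * FAW / (rho_f * h * 1000) = 11 * 188 / (2.3 * 2.9 * 1000) = 0.31

0.31


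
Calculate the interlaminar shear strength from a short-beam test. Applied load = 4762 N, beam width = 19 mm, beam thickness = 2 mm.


ILSS = 3F/(4bh) = 3*4762/(4*19*2) = 93.99 MPa

93.99 MPa


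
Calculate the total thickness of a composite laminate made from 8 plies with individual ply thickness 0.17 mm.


h = n * t_ply = 8 * 0.17 = 1.36 mm

1.36 mm


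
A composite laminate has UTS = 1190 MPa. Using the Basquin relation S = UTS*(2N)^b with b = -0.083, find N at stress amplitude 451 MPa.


N = 0.5 * (S/UTS)^(1/b) = 0.5 * (451/1190)^(1/-0.083) = 59665.3300 cycles

59665.3300 cycles


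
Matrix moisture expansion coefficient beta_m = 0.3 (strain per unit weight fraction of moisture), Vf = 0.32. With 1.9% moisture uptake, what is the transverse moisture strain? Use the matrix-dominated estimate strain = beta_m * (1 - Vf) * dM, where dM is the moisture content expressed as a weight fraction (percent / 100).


dM = 1.9/100 = 0.019
strain = beta_m * (1-Vf) * dM = 0.3 * 0.68 * 0.019 = 0.003876

0.003876


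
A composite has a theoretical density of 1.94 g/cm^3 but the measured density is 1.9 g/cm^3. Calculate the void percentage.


Void% = (rho_theo - rho_actual)/rho_theo * 100 = (1.94 - 1.9)/1.94 * 100 = 2.06%

2.06%


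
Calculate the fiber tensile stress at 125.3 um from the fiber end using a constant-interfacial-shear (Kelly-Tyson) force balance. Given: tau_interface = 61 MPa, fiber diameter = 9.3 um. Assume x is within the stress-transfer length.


Force balance: sigma_f * (pi*d^2/4) = tau * (pi*d) * x  ->  sigma_f = 4 * tau * x / d
sigma_f = 4 * 61 * 125.3 / 9.3 = 3287.4 MPa

3287.4 MPa


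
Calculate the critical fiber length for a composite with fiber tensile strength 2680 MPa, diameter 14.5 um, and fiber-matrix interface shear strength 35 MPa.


Lc = sigma_f * d / (2 * tau_i) = 2680 * 14.5 / (2 * 35) = 555.1 um

555.1 um


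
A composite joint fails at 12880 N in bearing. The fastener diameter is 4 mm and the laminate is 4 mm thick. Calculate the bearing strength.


sigma_br = F/(d*h) = 12880/(4*4) = 805.0 MPa

805.0 MPa


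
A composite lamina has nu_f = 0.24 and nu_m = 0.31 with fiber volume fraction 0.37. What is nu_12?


nu_12 = nu_f*Vf + nu_m*(1-Vf) = 0.24*0.37 + 0.31*0.63 = 0.2841

0.2841


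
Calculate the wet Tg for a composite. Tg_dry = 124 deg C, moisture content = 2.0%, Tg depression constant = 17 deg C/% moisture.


Tg_wet = Tg_dry - k*moisture = 124 - 17*2.0 = 90.0 deg C

90.0 deg C


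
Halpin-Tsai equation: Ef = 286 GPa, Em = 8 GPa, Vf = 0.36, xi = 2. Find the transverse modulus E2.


eta = (Ef/Em - 1)/(Ef/Em + xi) = (35.75 - 1)/(35.75 + 2) = 0.9205
E2 = Em*(1+xi*eta*Vf)/(1-eta*Vf) = 19.9 GPa

19.9 GPa


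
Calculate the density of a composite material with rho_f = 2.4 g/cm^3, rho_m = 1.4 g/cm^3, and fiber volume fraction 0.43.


rho_c = rho_f*Vf + rho_m*(1-Vf) = 2.4*0.43 + 1.4*0.57 = 1.83 g/cm^3

1.83 g/cm^3


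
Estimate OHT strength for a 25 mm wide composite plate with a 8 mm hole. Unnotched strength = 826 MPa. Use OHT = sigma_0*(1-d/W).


OHT = sigma_0*(1-d/W) = 826*(1-8/25) = 561.7 MPa

561.7 MPa


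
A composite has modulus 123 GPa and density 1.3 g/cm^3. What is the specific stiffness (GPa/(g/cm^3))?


Specific stiffness = E/rho = 123/1.3 = 94.6 GPa/(g/cm^3)

94.6 GPa/(g/cm^3)


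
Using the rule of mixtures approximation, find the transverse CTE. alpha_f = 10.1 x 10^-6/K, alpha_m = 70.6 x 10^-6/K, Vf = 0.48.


alpha_2 = alpha_f*Vf + alpha_m*(1-Vf) = 10.1*0.48 + 70.6*0.52 = 41.6 x 10^-6/K

41.6 x 10^-6/K


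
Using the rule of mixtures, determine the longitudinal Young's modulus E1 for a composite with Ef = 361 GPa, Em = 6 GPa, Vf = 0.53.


E1 = Ef*Vf + Em*(1-Vf) = 361*0.53 + 6*0.47 = 194.15 GPa

194.15 GPa


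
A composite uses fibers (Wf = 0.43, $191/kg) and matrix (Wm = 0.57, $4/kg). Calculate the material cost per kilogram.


Cost = cost_f*Wf + cost_m*Wm = 191*0.43 + 4*0.57 = $84.41/kg

$84.41/kg


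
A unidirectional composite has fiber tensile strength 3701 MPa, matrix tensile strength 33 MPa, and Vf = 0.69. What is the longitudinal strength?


sigma_1 = sigma_f*Vf + sigma_m*(1-Vf) = 3701*0.69 + 33*0.31 = 2563.9 MPa

2563.9 MPa


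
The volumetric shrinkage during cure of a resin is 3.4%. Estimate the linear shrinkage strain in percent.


Linear shrinkage ≈ vol_shrink/3 = 3.4/3 = 1.133%

1.133%


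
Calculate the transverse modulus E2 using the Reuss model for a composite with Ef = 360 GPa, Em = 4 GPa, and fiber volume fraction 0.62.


1/E2 = Vf/Ef + (1-Vf)/Em = 0.62/360 + 0.38/4
E2 = 10.34 GPa

10.34 GPa


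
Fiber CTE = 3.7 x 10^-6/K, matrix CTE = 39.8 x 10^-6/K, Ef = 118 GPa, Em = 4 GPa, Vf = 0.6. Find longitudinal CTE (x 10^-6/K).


E1 = Ef*Vf + Em*(1-Vf) = 72.4
alpha_1 = (alpha_f*Ef*Vf + alpha_m*Em*(1-Vf))/E1 = 4.5 x 10^-6/K

4.5 x 10^-6/K


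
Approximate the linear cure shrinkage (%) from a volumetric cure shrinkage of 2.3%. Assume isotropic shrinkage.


Linear shrinkage ≈ vol_shrink/3 = 2.3/3 = 0.767%

0.767%


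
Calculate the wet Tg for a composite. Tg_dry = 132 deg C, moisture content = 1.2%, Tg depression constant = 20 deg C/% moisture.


Tg_wet = Tg_dry - k*moisture = 132 - 20*1.2 = 108.0 deg C

108.0 deg C


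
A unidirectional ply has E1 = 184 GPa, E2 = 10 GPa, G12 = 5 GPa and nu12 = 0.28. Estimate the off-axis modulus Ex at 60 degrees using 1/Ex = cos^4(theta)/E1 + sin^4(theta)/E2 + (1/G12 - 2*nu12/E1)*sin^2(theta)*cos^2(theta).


cos^4(60) = 0.0625, sin^4(60) = 0.5625, sin^2(60)*cos^2(60) = 0.1875
1/G12 - 2*nu12/E1 = 1/5 - 2*0.28/184 = 0.196957 GPa^-1
1/Ex = 0.0625/184 + 0.5625/10 + 0.196957*0.1875 = 0.093519 GPa^-1
Ex = 10.69 GPa

10.69 GPa


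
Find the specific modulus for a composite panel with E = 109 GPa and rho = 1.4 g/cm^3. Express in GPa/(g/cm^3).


Specific stiffness = E/rho = 109/1.4 = 77.9 GPa/(g/cm^3)

77.9 GPa/(g/cm^3)


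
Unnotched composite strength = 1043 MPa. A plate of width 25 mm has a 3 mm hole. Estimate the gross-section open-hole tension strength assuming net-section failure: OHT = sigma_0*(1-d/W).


OHT = sigma_0*(1-d/W) = 1043*(1-3/25) = 917.8 MPa

917.8 MPa


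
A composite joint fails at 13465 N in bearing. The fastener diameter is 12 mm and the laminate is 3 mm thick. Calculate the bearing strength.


sigma_br = F/(d*h) = 13465/(12*3) = 374.0 MPa

374.0 MPa


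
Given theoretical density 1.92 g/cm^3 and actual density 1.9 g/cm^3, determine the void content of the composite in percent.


Void% = (rho_theo - rho_actual)/rho_theo * 100 = (1.92 - 1.9)/1.92 * 100 = 1.04%

1.04%


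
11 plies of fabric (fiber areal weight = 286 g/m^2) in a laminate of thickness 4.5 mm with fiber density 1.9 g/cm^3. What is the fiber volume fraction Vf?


Vf = n * FAW / (rho_f * h * 1000) = 11 * 286 / (1.9 * 4.5 * 1000) = 0.368

0.368


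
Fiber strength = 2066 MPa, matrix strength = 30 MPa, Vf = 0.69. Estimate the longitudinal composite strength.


sigma_1 = sigma_f*Vf + sigma_m*(1-Vf) = 2066*0.69 + 30*0.31 = 1434.8 MPa

1434.8 MPa


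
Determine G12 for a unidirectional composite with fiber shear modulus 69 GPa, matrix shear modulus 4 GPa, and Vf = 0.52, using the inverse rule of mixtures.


1/G12 = Vf/Gf + (1-Vf)/Gm = 0.52/69 + 0.48/4
G12 = 7.84 GPa

7.84 GPa


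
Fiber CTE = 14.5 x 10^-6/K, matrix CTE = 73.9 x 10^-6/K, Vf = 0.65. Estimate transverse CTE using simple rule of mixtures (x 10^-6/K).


alpha_2 = alpha_f*Vf + alpha_m*(1-Vf) = 14.5*0.65 + 73.9*0.35 = 35.3 x 10^-6/K

35.3 x 10^-6/K


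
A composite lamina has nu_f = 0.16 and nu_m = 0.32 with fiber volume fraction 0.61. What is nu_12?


nu_12 = nu_f*Vf + nu_m*(1-Vf) = 0.16*0.61 + 0.32*0.39 = 0.2224

0.2224


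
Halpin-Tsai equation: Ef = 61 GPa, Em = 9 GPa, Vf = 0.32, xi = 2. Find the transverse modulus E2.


eta = (Ef/Em - 1)/(Ef/Em + xi) = (6.7778 - 1)/(6.7778 + 2) = 0.6582
E2 = Em*(1+xi*eta*Vf)/(1-eta*Vf) = 16.2 GPa

16.2 GPa


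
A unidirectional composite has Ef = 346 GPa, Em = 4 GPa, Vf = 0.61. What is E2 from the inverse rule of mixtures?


1/E2 = Vf/Ef + (1-Vf)/Em = 0.61/346 + 0.39/4
E2 = 10.07 GPa

10.07 GPa


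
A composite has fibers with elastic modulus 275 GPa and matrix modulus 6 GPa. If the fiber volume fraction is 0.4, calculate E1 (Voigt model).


E1 = Ef*Vf + Em*(1-Vf) = 275*0.4 + 6*0.6 = 113.6 GPa

113.6 GPa


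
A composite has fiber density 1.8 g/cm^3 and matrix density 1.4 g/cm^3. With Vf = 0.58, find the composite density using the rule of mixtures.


rho_c = rho_f*Vf + rho_m*(1-Vf) = 1.8*0.58 + 1.4*0.42 = 1.632 g/cm^3

1.632 g/cm^3


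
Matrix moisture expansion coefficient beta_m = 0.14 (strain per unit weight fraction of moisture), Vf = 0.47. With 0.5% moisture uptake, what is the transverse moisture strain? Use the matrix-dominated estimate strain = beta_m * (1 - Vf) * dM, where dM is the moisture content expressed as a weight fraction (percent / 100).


dM = 0.5/100 = 0.005
strain = beta_m * (1-Vf) * dM = 0.14 * 0.53 * 0.005 = 0.000371

0.000371


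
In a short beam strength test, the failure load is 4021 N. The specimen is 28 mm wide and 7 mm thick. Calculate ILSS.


ILSS = 3F/(4bh) = 3*4021/(4*28*7) = 15.39 MPa

15.39 MPa


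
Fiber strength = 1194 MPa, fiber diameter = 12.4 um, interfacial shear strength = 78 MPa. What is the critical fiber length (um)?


Lc = sigma_f * d / (2 * tau_i) = 1194 * 12.4 / (2 * 78) = 94.9 um

94.9 um


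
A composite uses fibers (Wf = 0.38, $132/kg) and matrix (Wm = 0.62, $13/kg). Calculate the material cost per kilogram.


Cost = cost_f*Wf + cost_m*Wm = 132*0.38 + 13*0.62 = $58.22/kg

$58.22/kg


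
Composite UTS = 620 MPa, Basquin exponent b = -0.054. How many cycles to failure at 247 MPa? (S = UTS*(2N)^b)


N = 0.5 * (S/UTS)^(1/b) = 0.5 * (247/620)^(1/-0.054) = 1.2610e+07 cycles

1.2610e+07 cycles


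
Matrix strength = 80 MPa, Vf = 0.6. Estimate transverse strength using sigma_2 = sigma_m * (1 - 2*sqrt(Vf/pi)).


factor = 1 - 2*sqrt(0.6/pi) = 0.126
sigma_2 = 80 * 0.126 = 10.08 MPa

10.08 MPa


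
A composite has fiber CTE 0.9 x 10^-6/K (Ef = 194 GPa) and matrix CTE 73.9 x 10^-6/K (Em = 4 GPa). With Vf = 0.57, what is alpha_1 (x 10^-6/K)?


E1 = Ef*Vf + Em*(1-Vf) = 112.3
alpha_1 = (alpha_f*Ef*Vf + alpha_m*Em*(1-Vf))/E1 = 2.02 x 10^-6/K

2.02 x 10^-6/K


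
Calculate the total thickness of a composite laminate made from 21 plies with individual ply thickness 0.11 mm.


h = n * t_ply = 21 * 0.11 = 2.31 mm

2.31 mm


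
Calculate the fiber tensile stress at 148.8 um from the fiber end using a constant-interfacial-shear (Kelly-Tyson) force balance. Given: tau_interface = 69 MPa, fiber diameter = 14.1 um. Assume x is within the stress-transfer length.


Force balance: sigma_f * (pi*d^2/4) = tau * (pi*d) * x  ->  sigma_f = 4 * tau * x / d
sigma_f = 4 * 69 * 148.8 / 14.1 = 2912.7 MPa

2912.7 MPa


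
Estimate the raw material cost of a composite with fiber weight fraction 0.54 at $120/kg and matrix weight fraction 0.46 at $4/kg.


Cost = cost_f*Wf + cost_m*Wm = 120*0.54 + 4*0.46 = $66.64/kg

$66.64/kg


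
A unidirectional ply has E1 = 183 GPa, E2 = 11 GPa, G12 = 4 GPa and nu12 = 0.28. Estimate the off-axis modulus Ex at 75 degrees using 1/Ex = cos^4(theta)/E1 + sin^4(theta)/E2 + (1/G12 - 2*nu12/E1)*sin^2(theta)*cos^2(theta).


cos^4(75) = 0.004487, sin^4(75) = 0.870513, sin^2(75)*cos^2(75) = 0.0625
1/G12 - 2*nu12/E1 = 1/4 - 2*0.28/183 = 0.24694 GPa^-1
1/Ex = 0.004487/183 + 0.870513/11 + 0.24694*0.0625 = 0.0945958 GPa^-1
Ex = 10.57 GPa

10.57 GPa


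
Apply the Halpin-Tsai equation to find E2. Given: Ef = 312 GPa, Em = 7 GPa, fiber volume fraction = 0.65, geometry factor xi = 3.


eta = (Ef/Em - 1)/(Ef/Em + xi) = (44.5714 - 1)/(44.5714 + 3) = 0.9159
E2 = Em*(1+xi*eta*Vf)/(1-eta*Vf) = 48.19 GPa

48.19 GPa


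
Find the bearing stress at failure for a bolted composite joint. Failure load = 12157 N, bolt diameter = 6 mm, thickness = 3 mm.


sigma_br = F/(d*h) = 12157/(6*3) = 675.4 MPa

675.4 MPa


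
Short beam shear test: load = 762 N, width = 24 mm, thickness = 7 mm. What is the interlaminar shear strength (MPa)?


ILSS = 3F/(4bh) = 3*762/(4*24*7) = 3.4 MPa

3.4 MPa


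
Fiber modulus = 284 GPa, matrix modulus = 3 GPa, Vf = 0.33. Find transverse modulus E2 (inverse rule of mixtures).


1/E2 = Vf/Ef + (1-Vf)/Em = 0.33/284 + 0.67/3
E2 = 4.45 GPa

4.45 GPa


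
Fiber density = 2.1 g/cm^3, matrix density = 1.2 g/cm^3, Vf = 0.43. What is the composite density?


rho_c = rho_f*Vf + rho_m*(1-Vf) = 2.1*0.43 + 1.2*0.57 = 1.587 g/cm^3

1.587 g/cm^3


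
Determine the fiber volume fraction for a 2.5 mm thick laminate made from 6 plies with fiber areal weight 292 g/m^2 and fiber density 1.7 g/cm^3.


Vf = n * FAW / (rho_f * h * 1000) = 6 * 292 / (1.7 * 2.5 * 1000) = 0.4122

0.4122


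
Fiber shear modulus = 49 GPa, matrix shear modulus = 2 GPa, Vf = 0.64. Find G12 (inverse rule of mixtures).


1/G12 = Vf/Gf + (1-Vf)/Gm = 0.64/49 + 0.36/2
G12 = 5.18 GPa

5.18 GPa


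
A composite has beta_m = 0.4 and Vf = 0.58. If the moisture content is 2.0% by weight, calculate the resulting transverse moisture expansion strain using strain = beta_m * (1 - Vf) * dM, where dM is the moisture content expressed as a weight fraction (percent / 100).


dM = 2.0/100 = 0.02
strain = beta_m * (1-Vf) * dM = 0.4 * 0.42 * 0.02 = 0.00336

0.00336


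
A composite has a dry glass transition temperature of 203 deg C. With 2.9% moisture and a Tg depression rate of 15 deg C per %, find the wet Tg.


Tg_wet = Tg_dry - k*moisture = 203 - 15*2.9 = 159.5 deg C

159.5 deg C


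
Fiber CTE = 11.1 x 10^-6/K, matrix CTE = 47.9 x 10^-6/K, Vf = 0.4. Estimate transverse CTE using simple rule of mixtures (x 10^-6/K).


alpha_2 = alpha_f*Vf + alpha_m*(1-Vf) = 11.1*0.4 + 47.9*0.6 = 33.2 x 10^-6/K

33.2 x 10^-6/K


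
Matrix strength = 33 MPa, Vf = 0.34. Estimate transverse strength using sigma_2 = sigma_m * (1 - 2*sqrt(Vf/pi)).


factor = 1 - 2*sqrt(0.34/pi) = 0.342
sigma_2 = 33 * 0.342 = 11.29 MPa

11.29 MPa


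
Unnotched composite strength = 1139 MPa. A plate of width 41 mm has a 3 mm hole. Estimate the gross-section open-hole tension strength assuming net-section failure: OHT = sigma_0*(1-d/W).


OHT = sigma_0*(1-d/W) = 1139*(1-3/41) = 1055.7 MPa

1055.7 MPa


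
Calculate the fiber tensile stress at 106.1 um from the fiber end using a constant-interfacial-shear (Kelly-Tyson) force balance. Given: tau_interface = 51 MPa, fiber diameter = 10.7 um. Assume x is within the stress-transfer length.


Force balance: sigma_f * (pi*d^2/4) = tau * (pi*d) * x  ->  sigma_f = 4 * tau * x / d
sigma_f = 4 * 51 * 106.1 / 10.7 = 2022.8 MPa

2022.8 MPa


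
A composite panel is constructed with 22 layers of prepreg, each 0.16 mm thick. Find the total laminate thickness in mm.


h = n * t_ply = 22 * 0.16 = 3.52 mm

3.52 mm


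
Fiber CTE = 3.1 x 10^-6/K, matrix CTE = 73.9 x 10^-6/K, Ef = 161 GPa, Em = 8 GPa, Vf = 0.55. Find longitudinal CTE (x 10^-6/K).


E1 = Ef*Vf + Em*(1-Vf) = 92.15
alpha_1 = (alpha_f*Ef*Vf + alpha_m*Em*(1-Vf))/E1 = 5.87 x 10^-6/K

5.87 x 10^-6/K


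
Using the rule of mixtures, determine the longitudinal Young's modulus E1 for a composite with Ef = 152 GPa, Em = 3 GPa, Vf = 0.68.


E1 = Ef*Vf + Em*(1-Vf) = 152*0.68 + 3*0.32 = 104.32 GPa

104.32 GPa


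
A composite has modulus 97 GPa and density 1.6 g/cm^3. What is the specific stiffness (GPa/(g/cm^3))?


Specific stiffness = E/rho = 97/1.6 = 60.6 GPa/(g/cm^3)

60.6 GPa/(g/cm^3)


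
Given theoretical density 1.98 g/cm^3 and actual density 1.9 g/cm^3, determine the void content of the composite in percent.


Void% = (rho_theo - rho_actual)/rho_theo * 100 = (1.98 - 1.9)/1.98 * 100 = 4.04%

4.04%


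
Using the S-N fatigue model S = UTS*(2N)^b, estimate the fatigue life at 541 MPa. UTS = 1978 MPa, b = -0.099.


N = 0.5 * (S/UTS)^(1/b) = 0.5 * (541/1978)^(1/-0.099) = 243294.2496 cycles

243294.2496 cycles


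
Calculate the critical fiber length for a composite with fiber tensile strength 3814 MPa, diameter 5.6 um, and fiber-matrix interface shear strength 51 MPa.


Lc = sigma_f * d / (2 * tau_i) = 3814 * 5.6 / (2 * 51) = 209.4 um

209.4 um


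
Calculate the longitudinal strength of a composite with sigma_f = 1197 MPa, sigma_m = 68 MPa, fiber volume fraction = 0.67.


sigma_1 = sigma_f*Vf + sigma_m*(1-Vf) = 1197*0.67 + 68*0.33 = 824.4 MPa

824.4 MPa


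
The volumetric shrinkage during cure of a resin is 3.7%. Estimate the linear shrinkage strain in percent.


Linear shrinkage ≈ vol_shrink/3 = 3.7/3 = 1.233%

1.233%


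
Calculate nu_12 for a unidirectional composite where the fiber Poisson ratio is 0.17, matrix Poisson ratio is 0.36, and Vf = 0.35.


nu_12 = nu_f*Vf + nu_m*(1-Vf) = 0.17*0.35 + 0.36*0.65 = 0.2935

0.2935


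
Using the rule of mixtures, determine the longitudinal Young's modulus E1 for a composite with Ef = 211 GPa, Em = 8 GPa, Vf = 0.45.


E1 = Ef*Vf + Em*(1-Vf) = 211*0.45 + 8*0.55 = 99.35 GPa

99.35 GPa


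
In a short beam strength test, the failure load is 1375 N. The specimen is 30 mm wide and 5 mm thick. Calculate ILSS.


ILSS = 3F/(4bh) = 3*1375/(4*30*5) = 6.88 MPa

6.88 MPa


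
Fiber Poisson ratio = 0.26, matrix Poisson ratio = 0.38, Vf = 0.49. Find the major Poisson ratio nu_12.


nu_12 = nu_f*Vf + nu_m*(1-Vf) = 0.26*0.49 + 0.38*0.51 = 0.3212

0.3212


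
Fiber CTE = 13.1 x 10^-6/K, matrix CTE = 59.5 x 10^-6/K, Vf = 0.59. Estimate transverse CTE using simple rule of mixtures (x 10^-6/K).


alpha_2 = alpha_f*Vf + alpha_m*(1-Vf) = 13.1*0.59 + 59.5*0.41 = 32.1 x 10^-6/K

32.1 x 10^-6/K


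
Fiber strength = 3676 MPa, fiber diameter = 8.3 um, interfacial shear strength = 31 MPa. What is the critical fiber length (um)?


Lc = sigma_f * d / (2 * tau_i) = 3676 * 8.3 / (2 * 31) = 492.1 um

492.1 um


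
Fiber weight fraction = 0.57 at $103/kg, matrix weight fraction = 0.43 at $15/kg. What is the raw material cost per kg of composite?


Cost = cost_f*Wf + cost_m*Wm = 103*0.57 + 15*0.43 = $65.16/kg

$65.16/kg


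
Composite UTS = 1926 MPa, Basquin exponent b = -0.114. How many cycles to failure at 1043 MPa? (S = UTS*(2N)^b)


N = 0.5 * (S/UTS)^(1/b) = 0.5 * (1043/1926)^(1/-0.114) = 108.5341 cycles

108.5341 cycles


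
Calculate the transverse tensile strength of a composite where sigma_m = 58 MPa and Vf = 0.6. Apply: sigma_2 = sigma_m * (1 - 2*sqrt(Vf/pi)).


factor = 1 - 2*sqrt(0.6/pi) = 0.126
sigma_2 = 58 * 0.126 = 7.31 MPa

7.31 MPa


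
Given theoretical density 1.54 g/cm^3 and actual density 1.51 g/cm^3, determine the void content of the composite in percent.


Void% = (rho_theo - rho_actual)/rho_theo * 100 = (1.54 - 1.51)/1.54 * 100 = 1.95%

1.95%


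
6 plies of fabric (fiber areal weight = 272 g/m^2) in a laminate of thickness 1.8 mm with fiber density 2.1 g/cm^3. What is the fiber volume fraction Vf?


Vf = n * FAW / (rho_f * h * 1000) = 6 * 272 / (2.1 * 1.8 * 1000) = 0.4317

0.4317


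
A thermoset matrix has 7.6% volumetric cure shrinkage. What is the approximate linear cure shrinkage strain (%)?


Linear shrinkage ≈ vol_shrink/3 = 7.6/3 = 2.533%

2.533%


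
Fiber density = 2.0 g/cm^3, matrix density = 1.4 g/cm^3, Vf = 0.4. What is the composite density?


rho_c = rho_f*Vf + rho_m*(1-Vf) = 2.0*0.4 + 1.4*0.6 = 1.64 g/cm^3

1.64 g/cm^3


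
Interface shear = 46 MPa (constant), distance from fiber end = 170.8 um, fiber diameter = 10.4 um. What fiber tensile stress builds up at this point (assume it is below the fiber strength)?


Force balance: sigma_f * (pi*d^2/4) = tau * (pi*d) * x  ->  sigma_f = 4 * tau * x / d
sigma_f = 4 * 46 * 170.8 / 10.4 = 3021.8 MPa

3021.8 MPa


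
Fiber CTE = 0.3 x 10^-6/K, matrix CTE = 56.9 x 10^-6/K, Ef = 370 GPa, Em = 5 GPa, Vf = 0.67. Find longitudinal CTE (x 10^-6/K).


E1 = Ef*Vf + Em*(1-Vf) = 249.55
alpha_1 = (alpha_f*Ef*Vf + alpha_m*Em*(1-Vf))/E1 = 0.67 x 10^-6/K

0.67 x 10^-6/K


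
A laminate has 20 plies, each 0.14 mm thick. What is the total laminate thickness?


h = n * t_ply = 20 * 0.14 = 2.8 mm

2.8 mm


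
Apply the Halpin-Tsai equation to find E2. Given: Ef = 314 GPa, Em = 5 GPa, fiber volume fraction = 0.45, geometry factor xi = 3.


eta = (Ef/Em - 1)/(Ef/Em + xi) = (62.8 - 1)/(62.8 + 3) = 0.9392
E2 = Em*(1+xi*eta*Vf)/(1-eta*Vf) = 19.64 GPa

19.64 GPa


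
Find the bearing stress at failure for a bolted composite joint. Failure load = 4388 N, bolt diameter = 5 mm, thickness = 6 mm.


sigma_br = F/(d*h) = 4388/(5*6) = 146.3 MPa

146.3 MPa


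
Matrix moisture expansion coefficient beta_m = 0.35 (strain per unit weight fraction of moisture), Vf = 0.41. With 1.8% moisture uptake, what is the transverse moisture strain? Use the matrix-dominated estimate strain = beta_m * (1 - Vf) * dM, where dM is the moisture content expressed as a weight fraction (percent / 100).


dM = 1.8/100 = 0.018
strain = beta_m * (1-Vf) * dM = 0.35 * 0.59 * 0.018 = 0.003717

0.003717


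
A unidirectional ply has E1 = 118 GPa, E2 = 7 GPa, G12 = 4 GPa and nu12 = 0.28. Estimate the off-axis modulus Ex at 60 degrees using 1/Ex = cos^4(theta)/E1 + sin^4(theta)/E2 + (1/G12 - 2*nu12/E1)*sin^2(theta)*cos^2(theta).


cos^4(60) = 0.0625, sin^4(60) = 0.5625, sin^2(60)*cos^2(60) = 0.1875
1/G12 - 2*nu12/E1 = 1/4 - 2*0.28/118 = 0.245254 GPa^-1
1/Ex = 0.0625/118 + 0.5625/7 + 0.245254*0.1875 = 0.126872 GPa^-1
Ex = 7.88 GPa

7.88 GPa


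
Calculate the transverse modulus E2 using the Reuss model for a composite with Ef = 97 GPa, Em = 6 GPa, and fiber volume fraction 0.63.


1/E2 = Vf/Ef + (1-Vf)/Em = 0.63/97 + 0.37/6
E2 = 14.67 GPa

14.67 GPa


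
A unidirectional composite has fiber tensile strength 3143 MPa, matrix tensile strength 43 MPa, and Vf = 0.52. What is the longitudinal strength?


sigma_1 = sigma_f*Vf + sigma_m*(1-Vf) = 3143*0.52 + 43*0.48 = 1655.0 MPa

1655.0 MPa


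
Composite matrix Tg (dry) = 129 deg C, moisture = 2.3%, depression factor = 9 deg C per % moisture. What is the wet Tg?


Tg_wet = Tg_dry - k*moisture = 129 - 9*2.3 = 108.3 deg C

108.3 deg C


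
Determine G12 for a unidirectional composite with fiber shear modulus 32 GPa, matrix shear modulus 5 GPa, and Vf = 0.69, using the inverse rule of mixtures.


1/G12 = Vf/Gf + (1-Vf)/Gm = 0.69/32 + 0.31/5
G12 = 11.97 GPa

11.97 GPa


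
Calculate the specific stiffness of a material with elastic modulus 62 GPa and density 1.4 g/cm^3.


Specific stiffness = E/rho = 62/1.4 = 44.3 GPa/(g/cm^3)

44.3 GPa/(g/cm^3)
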